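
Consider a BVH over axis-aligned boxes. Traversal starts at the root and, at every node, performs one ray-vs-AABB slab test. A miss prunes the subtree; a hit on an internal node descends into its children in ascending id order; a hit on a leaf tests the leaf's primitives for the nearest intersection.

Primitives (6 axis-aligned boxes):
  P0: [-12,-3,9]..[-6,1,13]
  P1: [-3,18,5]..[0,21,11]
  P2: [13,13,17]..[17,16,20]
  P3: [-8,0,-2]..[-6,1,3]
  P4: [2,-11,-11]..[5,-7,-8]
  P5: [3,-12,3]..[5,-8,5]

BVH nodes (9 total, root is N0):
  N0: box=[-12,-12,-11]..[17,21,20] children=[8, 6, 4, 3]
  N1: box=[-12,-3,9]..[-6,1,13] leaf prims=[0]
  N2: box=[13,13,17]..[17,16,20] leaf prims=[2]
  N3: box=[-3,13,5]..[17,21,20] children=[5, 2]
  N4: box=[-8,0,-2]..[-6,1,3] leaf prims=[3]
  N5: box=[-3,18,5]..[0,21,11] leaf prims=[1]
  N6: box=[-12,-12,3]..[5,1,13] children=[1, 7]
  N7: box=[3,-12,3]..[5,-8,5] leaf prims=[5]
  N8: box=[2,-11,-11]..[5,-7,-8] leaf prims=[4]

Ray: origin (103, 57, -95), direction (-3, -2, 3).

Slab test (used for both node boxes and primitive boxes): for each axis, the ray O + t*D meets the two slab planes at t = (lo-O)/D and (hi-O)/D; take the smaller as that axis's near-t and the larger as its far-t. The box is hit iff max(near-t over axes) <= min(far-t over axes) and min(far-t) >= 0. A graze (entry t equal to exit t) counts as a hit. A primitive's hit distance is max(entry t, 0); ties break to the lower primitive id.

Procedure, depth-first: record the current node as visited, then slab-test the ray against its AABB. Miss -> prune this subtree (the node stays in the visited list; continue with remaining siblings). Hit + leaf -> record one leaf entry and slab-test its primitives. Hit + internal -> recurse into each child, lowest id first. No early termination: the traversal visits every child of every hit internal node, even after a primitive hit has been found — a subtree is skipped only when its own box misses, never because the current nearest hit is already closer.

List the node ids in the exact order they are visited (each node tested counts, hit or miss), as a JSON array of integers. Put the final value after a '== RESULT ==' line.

Trace the traversal:
N0 x:[86/3,115/3] y:[18,69/2] z:[28,115/3] -> hit [86/3,69/2], descend [3, 4, 6, 8]
  N3 x:[86/3,106/3] y:[18,22] z:[100/3,115/3] -> miss, prune
  N4 x:[109/3,37] y:[28,57/2] z:[31,98/3] -> miss, prune
  N6 x:[98/3,115/3] y:[28,69/2] z:[98/3,36] -> hit [98/3,69/2], descend [1, 7]
    N1 x:[109/3,115/3] y:[28,30] z:[104/3,36] -> miss, prune
    N7 x:[98/3,100/3] y:[65/2,69/2] z:[98/3,100/3] -> hit [98/3,100/3] leaf, test {P5@t=98/3}
  N8 x:[98/3,101/3] y:[32,34] z:[28,29] -> miss, prune

order=[0, 3, 4, 6, 1, 7, 8]  |boxes|=7  |leaves|=1  hit=P5

== RESULT ==
[0, 3, 4, 6, 1, 7, 8]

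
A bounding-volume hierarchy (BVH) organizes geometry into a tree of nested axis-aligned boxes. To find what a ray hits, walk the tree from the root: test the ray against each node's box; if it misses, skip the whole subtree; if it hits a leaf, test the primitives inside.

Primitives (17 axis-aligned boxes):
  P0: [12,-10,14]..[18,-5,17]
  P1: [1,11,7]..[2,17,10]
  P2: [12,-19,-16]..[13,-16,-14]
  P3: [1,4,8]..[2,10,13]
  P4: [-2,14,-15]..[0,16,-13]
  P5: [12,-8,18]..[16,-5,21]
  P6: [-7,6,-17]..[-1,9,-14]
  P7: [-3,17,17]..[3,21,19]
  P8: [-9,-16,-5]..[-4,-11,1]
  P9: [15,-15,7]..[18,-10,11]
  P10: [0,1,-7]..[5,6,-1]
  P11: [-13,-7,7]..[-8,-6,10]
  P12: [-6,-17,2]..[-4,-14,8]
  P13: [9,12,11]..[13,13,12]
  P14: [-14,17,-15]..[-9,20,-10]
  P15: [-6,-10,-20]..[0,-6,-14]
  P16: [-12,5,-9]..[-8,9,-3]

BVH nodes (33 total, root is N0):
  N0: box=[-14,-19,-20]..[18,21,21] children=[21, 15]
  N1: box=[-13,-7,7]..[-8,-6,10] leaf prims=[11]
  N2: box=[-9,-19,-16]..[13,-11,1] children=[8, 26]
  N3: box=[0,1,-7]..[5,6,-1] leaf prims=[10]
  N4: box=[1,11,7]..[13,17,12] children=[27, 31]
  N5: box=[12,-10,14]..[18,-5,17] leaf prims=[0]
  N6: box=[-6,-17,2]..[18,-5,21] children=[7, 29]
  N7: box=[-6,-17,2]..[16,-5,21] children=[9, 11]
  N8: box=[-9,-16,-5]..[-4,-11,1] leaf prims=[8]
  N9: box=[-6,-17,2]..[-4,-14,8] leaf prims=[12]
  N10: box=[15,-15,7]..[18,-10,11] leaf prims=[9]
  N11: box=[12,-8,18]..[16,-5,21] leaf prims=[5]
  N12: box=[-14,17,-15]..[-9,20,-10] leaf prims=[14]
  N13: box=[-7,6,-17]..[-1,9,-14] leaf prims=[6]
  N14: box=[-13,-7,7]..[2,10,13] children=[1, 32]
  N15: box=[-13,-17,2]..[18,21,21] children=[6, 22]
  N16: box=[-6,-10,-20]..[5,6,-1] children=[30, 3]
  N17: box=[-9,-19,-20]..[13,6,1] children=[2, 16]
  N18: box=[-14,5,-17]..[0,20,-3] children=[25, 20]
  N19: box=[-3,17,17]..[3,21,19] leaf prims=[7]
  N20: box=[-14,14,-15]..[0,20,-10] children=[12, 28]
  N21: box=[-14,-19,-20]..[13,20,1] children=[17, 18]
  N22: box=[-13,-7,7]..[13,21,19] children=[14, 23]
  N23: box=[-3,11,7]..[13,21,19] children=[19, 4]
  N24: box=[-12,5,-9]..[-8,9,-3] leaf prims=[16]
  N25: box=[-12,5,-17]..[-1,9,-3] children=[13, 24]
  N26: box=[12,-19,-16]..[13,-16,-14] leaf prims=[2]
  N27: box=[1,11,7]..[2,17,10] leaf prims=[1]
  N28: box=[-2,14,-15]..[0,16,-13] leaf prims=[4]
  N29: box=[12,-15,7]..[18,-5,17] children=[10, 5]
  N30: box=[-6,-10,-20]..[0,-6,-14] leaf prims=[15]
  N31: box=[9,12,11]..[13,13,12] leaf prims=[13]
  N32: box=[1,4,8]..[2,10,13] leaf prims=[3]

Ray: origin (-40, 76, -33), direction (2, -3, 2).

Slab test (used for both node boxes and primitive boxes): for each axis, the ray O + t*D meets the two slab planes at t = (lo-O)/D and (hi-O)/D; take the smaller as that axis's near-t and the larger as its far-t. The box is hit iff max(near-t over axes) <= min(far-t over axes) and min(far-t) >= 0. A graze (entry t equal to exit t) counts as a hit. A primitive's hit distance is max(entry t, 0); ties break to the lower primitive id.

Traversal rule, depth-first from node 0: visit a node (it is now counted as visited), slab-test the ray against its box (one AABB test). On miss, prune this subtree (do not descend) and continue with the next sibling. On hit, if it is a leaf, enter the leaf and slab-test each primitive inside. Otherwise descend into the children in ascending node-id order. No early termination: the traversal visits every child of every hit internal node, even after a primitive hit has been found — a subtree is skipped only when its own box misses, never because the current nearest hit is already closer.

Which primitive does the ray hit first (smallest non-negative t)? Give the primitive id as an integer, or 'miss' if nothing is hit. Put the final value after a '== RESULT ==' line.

Trace the traversal:
N0 x:[13,29] y:[55/3,95/3] z:[13/2,27] -> hit [55/3,27], descend [15, 21]
  N15 x:[27/2,29] y:[55/3,31] z:[35/2,27] -> hit [55/3,27], descend [6, 22]
    N6 x:[17,29] y:[27,31] z:[35/2,27] -> hit [27,27], descend [7, 29]
      N7 x:[17,28] y:[27,31] z:[35/2,27] -> hit [27,27], descend [9, 11]
        N9 x:[17,18] y:[30,31] z:[35/2,41/2] -> miss, prune
        N11 x:[26,28] y:[27,28] z:[51/2,27] -> hit [27,27] leaf, test {P5@t=27}
      N29 x:[26,29] y:[27,91/3] z:[20,25] -> miss, prune
    N22 x:[27/2,53/2] y:[55/3,83/3] z:[20,26] -> hit [20,26], descend [14, 23]
      N14 x:[27/2,21] y:[22,83/3] z:[20,23] -> miss, prune
      N23 x:[37/2,53/2] y:[55/3,65/3] z:[20,26] -> hit [20,65/3], descend [4, 19]
        N4 x:[41/2,53/2] y:[59/3,65/3] z:[20,45/2] -> hit [41/2,65/3], descend [27, 31]
          N27 x:[41/2,21] y:[59/3,65/3] z:[20,43/2] -> hit [41/2,21] leaf, test {P1@t=41/2}
          N31 x:[49/2,53/2] y:[21,64/3] z:[22,45/2] -> miss, prune
        N19 x:[37/2,43/2] y:[55/3,59/3] z:[25,26] -> miss, prune
  N21 x:[13,53/2] y:[56/3,95/3] z:[13/2,17] -> miss, prune

15 AABB tests over nodes [0, 15, 6, 7, 9, 11, 29, 22, 14, 23, 4, 27, 31, 19, 21]; 2 leaves entered; closest P1.

== RESULT ==
1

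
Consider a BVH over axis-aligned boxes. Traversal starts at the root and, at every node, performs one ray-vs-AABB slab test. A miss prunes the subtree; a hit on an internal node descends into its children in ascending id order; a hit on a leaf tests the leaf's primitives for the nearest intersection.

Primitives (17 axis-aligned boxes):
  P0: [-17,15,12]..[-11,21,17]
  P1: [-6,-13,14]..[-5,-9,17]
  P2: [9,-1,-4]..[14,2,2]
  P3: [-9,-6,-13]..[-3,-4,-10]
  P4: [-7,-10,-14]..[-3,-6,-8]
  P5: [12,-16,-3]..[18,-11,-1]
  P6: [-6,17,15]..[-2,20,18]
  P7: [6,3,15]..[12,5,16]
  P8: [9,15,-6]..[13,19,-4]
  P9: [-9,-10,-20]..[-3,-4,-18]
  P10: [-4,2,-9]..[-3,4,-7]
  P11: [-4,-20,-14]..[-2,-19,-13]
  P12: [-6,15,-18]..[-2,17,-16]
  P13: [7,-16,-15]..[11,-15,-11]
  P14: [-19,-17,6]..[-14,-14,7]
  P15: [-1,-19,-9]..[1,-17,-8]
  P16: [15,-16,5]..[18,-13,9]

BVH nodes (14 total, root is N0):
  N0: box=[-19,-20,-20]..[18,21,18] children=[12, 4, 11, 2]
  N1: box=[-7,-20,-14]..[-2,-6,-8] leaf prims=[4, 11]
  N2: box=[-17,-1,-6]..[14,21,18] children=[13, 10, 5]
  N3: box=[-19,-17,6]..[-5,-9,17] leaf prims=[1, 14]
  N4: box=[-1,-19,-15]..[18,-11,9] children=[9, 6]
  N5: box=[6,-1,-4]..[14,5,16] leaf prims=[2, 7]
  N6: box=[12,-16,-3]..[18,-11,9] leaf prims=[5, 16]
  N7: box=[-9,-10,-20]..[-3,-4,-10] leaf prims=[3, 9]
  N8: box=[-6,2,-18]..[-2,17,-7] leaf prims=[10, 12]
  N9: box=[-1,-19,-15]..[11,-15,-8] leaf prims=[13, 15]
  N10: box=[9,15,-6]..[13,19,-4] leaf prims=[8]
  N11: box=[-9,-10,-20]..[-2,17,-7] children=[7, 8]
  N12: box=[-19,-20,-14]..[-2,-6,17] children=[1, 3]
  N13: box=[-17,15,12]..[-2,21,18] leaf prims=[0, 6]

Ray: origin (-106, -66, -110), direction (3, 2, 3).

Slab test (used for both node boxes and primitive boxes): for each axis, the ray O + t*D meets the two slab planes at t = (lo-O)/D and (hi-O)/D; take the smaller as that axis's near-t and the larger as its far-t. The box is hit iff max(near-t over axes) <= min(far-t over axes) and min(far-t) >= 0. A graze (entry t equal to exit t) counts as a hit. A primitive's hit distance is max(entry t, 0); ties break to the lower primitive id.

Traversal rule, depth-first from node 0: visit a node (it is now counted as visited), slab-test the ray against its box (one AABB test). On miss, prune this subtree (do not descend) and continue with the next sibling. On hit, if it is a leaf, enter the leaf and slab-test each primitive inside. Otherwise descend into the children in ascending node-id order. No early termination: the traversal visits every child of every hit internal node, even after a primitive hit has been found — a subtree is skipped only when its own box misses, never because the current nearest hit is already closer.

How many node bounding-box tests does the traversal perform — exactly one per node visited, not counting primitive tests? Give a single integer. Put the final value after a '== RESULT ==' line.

Trace the traversal:
N0 x:[29,124/3] y:[23,87/2] z:[30,128/3] -> hit [30,124/3], descend [2, 4, 11, 12]
  N2 x:[89/3,40] y:[65/2,87/2] z:[104/3,128/3] -> hit [104/3,40], descend [5, 10, 13]
    N5 x:[112/3,40] y:[65/2,71/2] z:[106/3,42] -> miss, prune
    N10 x:[115/3,119/3] y:[81/2,85/2] z:[104/3,106/3] -> miss, prune
    N13 x:[89/3,104/3] y:[81/2,87/2] z:[122/3,128/3] -> miss, prune
  N4 x:[35,124/3] y:[47/2,55/2] z:[95/3,119/3] -> miss, prune
  N11 x:[97/3,104/3] y:[28,83/2] z:[30,103/3] -> hit [97/3,103/3], descend [7, 8]
    N7 x:[97/3,103/3] y:[28,31] z:[30,100/3] -> miss, prune
    N8 x:[100/3,104/3] y:[34,83/2] z:[92/3,103/3] -> hit [34,103/3] leaf, test {P10@t=34, P12(miss)}
  N12 x:[29,104/3] y:[23,30] z:[32,127/3] -> miss, prune

order=[0, 2, 5, 10, 13, 4, 11, 7, 8, 12]  |boxes|=10  |leaves|=1  hit=P10

== RESULT ==
10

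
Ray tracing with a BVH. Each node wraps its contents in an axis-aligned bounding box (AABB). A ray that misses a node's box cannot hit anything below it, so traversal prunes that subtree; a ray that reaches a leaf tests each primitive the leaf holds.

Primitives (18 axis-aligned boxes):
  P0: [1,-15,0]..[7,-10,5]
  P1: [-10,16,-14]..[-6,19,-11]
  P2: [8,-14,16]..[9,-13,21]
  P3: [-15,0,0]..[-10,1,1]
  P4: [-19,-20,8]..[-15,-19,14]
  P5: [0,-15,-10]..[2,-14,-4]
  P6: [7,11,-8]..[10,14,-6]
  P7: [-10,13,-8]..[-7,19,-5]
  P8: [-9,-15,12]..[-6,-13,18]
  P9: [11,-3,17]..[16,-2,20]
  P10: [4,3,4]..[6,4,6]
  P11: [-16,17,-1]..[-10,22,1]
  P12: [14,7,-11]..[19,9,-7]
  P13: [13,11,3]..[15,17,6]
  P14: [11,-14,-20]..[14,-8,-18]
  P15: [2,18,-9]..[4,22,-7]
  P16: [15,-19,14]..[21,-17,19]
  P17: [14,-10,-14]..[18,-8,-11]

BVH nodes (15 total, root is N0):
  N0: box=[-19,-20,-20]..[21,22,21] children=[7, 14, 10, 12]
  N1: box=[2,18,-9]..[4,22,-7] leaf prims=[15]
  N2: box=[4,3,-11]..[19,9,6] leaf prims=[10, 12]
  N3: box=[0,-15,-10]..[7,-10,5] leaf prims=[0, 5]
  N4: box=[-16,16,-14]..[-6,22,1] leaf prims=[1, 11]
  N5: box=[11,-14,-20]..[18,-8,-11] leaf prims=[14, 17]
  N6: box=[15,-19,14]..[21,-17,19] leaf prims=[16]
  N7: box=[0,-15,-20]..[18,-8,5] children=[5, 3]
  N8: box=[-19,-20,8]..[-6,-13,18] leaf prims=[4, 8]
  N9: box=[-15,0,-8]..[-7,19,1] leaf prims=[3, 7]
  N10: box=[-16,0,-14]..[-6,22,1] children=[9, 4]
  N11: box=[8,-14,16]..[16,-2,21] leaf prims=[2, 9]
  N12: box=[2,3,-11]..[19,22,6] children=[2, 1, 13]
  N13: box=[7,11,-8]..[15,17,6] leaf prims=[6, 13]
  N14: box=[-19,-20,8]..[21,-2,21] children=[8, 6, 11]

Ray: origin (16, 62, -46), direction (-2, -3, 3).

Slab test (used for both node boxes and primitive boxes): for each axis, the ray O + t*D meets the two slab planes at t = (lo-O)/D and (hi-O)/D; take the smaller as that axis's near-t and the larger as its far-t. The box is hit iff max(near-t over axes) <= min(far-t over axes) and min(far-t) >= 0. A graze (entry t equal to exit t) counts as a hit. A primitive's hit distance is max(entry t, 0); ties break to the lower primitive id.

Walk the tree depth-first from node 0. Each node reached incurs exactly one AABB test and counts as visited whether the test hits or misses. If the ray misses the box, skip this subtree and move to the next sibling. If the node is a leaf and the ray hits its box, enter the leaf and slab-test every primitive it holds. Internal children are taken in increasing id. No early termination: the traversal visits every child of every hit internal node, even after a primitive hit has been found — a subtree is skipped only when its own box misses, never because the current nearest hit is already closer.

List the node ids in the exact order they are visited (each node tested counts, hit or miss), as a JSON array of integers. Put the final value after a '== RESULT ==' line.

Traverse from the root:
N0 x:[-5/2,35/2] y:[40/3,82/3] z:[26/3,67/3] -> hit [40/3,35/2], descend [7, 10, 12, 14]
  N7 x:[-1,8] y:[70/3,77/3] z:[26/3,17] -> miss, prune
  N10 x:[11,16] y:[40/3,62/3] z:[32/3,47/3] -> hit [40/3,47/3], descend [4, 9]
    N4 x:[11,16] y:[40/3,46/3] z:[32/3,47/3] -> hit [40/3,46/3] leaf, test {P1(miss), P11@t=15}
    N9 x:[23/2,31/2] y:[43/3,62/3] z:[38/3,47/3] -> hit [43/3,31/2] leaf, test {P3(miss), P7(miss)}
  N12 x:[-3/2,7] y:[40/3,59/3] z:[35/3,52/3] -> miss, prune
  N14 x:[-5/2,35/2] y:[64/3,82/3] z:[18,67/3] -> miss, prune

7 AABB tests over nodes [0, 7, 10, 4, 9, 12, 14]; 2 leaves entered; closest P11.

== RESULT ==
[0, 7, 10, 4, 9, 12, 14]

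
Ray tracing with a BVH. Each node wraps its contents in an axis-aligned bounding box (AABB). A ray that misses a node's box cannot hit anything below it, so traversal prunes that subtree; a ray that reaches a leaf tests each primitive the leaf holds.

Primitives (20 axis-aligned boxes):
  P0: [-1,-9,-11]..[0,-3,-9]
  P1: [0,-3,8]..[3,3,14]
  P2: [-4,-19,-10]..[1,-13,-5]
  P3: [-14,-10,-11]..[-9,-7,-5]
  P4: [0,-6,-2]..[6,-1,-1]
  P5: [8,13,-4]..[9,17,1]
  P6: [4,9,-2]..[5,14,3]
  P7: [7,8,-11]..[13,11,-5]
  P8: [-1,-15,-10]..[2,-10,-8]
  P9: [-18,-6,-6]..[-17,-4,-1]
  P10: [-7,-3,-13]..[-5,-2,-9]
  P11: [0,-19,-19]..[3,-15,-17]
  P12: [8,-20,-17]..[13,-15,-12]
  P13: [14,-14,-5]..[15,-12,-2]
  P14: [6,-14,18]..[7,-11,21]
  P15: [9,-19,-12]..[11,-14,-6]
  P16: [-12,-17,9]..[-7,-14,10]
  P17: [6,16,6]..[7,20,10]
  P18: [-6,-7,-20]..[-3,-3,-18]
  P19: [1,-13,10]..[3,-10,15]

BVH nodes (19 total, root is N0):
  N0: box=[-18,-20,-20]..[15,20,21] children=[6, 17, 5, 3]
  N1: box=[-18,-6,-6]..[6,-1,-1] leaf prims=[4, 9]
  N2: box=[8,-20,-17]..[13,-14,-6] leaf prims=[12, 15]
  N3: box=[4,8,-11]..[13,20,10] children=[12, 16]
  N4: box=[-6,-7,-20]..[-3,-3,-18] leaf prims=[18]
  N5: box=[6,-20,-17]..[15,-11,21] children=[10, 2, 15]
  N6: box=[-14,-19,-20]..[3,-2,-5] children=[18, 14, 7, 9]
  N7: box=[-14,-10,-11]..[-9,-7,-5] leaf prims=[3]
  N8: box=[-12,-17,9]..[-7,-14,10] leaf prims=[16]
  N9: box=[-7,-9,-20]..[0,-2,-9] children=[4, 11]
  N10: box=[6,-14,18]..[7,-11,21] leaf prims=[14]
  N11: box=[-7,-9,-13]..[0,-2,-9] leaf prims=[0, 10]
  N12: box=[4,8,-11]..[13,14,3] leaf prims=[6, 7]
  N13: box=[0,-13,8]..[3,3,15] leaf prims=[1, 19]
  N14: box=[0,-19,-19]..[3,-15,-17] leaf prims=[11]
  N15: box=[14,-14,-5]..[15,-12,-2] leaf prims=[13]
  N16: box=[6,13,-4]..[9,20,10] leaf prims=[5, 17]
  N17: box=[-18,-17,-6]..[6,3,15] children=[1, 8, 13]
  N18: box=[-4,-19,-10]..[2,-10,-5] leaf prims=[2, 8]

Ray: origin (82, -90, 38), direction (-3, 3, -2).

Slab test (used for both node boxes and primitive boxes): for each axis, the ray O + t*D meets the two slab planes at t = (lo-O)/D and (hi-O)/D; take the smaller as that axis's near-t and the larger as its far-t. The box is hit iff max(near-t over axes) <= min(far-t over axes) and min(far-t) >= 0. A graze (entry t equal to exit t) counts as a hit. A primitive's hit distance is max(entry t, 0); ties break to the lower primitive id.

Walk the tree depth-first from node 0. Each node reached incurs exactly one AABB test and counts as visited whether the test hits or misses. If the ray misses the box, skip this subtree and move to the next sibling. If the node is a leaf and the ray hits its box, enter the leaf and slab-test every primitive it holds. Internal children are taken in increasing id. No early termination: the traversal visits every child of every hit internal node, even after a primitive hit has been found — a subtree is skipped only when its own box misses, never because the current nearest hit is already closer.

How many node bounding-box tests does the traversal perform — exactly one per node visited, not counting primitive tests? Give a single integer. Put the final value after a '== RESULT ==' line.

Trace the traversal:
N0 x:[67/3,100/3] y:[70/3,110/3] z:[17/2,29] -> hit [70/3,29], descend [3, 5, 6, 17]
  N3 x:[23,26] y:[98/3,110/3] z:[14,49/2] -> miss, prune
  N5 x:[67/3,76/3] y:[70/3,79/3] z:[17/2,55/2] -> hit [70/3,76/3], descend [2, 10, 15]
    N2 x:[23,74/3] y:[70/3,76/3] z:[22,55/2] -> hit [70/3,74/3] leaf, test {P12(miss), P15@t=71/3}
    N10 x:[25,76/3] y:[76/3,79/3] z:[17/2,10] -> miss, prune
    N15 x:[67/3,68/3] y:[76/3,26] z:[20,43/2] -> miss, prune
  N6 x:[79/3,32] y:[71/3,88/3] z:[43/2,29] -> hit [79/3,29], descend [7, 9, 14, 18]
    N7 x:[91/3,32] y:[80/3,83/3] z:[43/2,49/2] -> miss, prune
    N9 x:[82/3,89/3] y:[27,88/3] z:[47/2,29] -> hit [82/3,29], descend [4, 11]
      N4 x:[85/3,88/3] y:[83/3,29] z:[28,29] -> hit [85/3,29] leaf, test {P18@t=85/3}
      N11 x:[82/3,89/3] y:[27,88/3] z:[47/2,51/2] -> miss, prune
    N14 x:[79/3,82/3] y:[71/3,25] z:[55/2,57/2] -> miss, prune
    N18 x:[80/3,86/3] y:[71/3,80/3] z:[43/2,24] -> miss, prune
  N17 x:[76/3,100/3] y:[73/3,31] z:[23/2,22] -> miss, prune

Summary -> nodes [0, 3, 5, 2, 10, 15, 6, 7, 9, 4, 11, 14, 18, 17]; box-tests=14; leaf-entries=2; first=P15

== RESULT ==
14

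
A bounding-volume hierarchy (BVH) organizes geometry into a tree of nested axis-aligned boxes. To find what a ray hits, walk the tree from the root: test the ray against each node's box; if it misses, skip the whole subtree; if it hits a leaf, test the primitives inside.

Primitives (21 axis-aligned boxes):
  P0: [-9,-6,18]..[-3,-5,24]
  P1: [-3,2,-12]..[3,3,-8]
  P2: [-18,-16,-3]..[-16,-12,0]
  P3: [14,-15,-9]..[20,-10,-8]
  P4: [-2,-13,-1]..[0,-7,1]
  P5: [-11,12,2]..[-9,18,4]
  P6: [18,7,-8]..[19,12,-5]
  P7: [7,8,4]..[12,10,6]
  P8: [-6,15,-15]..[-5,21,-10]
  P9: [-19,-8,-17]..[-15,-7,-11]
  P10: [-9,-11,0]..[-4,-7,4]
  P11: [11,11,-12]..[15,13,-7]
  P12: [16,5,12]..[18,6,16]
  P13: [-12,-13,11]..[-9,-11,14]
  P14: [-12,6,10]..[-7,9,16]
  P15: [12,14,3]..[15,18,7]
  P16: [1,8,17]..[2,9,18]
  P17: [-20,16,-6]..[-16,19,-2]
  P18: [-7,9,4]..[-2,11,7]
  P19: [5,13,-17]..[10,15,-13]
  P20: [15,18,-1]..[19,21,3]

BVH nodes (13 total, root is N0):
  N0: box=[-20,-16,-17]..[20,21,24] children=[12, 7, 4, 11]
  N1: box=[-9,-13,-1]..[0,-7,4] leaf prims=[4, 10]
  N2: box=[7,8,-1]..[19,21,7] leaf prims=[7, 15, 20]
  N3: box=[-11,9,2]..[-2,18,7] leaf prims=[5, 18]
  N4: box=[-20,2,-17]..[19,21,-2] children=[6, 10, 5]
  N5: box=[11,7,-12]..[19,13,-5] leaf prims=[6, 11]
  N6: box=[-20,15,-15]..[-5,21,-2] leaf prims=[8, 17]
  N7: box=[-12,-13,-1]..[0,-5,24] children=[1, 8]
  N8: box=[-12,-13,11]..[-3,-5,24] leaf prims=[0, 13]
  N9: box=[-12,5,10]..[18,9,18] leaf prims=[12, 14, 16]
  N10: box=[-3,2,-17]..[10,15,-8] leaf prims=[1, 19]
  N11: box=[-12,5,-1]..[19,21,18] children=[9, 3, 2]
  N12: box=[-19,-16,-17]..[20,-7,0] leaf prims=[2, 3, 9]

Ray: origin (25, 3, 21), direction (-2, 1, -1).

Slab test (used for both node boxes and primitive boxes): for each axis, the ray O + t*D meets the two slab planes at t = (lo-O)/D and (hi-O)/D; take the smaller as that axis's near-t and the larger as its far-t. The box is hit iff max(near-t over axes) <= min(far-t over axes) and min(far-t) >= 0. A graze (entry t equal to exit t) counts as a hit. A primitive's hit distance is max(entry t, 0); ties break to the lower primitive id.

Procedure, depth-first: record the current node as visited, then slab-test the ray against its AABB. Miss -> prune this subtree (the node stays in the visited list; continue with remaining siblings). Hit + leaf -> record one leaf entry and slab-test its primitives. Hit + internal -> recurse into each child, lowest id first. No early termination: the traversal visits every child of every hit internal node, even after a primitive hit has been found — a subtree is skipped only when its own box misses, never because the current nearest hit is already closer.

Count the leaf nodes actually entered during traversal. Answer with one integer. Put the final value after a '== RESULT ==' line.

Traverse from the root:
N0 x:[5/2,45/2] y:[-19,18] z:[-3,38] -> hit [5/2,18], descend [4, 7, 11, 12]
  N4 x:[3,45/2] y:[-1,18] z:[23,38] -> miss, prune
  N7 x:[25/2,37/2] y:[-16,-8] z:[-3,22] -> miss, prune
  N11 x:[3,37/2] y:[2,18] z:[3,22] -> hit [3,18], descend [2, 3, 9]
    N2 x:[3,9] y:[5,18] z:[14,22] -> miss, prune
    N3 x:[27/2,18] y:[6,15] z:[14,19] -> hit [14,15] leaf, test {P5(miss), P18(miss)}
    N9 x:[7/2,37/2] y:[2,6] z:[3,11] -> hit [7/2,6] leaf, test {P12(miss), P14(miss), P16(miss)}
  N12 x:[5/2,22] y:[-19,-10] z:[21,38] -> miss, prune

8 AABB tests over nodes [0, 4, 7, 11, 2, 3, 9, 12]; 2 leaves entered; closest miss.

== RESULT ==
2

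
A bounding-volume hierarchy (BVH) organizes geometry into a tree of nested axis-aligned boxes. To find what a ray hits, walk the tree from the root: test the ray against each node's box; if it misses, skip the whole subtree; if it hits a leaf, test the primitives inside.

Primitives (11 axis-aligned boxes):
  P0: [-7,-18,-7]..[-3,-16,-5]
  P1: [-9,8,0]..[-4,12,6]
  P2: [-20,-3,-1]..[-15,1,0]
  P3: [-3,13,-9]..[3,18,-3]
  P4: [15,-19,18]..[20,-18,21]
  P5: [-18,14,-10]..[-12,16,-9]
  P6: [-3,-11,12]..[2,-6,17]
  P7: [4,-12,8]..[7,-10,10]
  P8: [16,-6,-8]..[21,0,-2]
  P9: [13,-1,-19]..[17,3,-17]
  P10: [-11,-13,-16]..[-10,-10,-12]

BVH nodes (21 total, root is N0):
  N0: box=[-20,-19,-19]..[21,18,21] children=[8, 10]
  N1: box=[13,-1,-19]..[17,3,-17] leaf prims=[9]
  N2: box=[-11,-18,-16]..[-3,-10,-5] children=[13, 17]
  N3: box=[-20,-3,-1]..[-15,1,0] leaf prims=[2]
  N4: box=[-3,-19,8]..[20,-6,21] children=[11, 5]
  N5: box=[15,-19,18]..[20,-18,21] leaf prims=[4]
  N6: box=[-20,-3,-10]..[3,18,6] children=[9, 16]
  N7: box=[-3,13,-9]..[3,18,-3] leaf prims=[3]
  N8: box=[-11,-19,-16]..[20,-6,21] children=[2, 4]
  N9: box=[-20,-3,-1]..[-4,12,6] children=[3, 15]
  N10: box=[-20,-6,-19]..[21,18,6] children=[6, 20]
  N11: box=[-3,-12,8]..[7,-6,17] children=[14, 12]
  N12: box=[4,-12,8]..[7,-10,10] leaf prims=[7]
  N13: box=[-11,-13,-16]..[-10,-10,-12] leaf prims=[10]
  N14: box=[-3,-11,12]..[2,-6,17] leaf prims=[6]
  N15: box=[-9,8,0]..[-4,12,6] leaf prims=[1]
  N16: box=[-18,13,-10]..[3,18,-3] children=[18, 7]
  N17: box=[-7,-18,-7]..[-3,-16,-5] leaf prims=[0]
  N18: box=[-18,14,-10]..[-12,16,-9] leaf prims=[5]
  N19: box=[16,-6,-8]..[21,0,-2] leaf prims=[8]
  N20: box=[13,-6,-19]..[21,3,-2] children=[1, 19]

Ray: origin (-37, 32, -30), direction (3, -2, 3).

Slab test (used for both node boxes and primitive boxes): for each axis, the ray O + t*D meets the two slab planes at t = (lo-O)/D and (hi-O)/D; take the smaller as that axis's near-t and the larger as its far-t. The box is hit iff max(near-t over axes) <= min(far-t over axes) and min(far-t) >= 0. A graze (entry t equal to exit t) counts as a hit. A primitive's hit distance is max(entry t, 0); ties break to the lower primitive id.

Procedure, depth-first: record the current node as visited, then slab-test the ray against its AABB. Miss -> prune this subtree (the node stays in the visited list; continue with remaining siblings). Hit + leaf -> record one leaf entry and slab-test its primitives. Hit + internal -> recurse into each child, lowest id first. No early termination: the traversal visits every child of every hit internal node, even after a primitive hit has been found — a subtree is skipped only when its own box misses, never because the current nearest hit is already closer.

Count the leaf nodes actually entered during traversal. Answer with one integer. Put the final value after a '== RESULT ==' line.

Walk:
N0 x:[17/3,58/3] y:[7,51/2] z:[11/3,17] -> hit [7,17], descend [8, 10]
  N8 x:[26/3,19] y:[19,51/2] z:[14/3,17] -> miss, prune
  N10 x:[17/3,58/3] y:[7,19] z:[11/3,12] -> hit [7,12], descend [6, 20]
    N6 x:[17/3,40/3] y:[7,35/2] z:[20/3,12] -> hit [7,12], descend [9, 16]
      N9 x:[17/3,11] y:[10,35/2] z:[29/3,12] -> hit [10,11], descend [3, 15]
        N3 x:[17/3,22/3] y:[31/2,35/2] z:[29/3,10] -> miss, prune
        N15 x:[28/3,11] y:[10,12] z:[10,12] -> hit [10,11] leaf, test {P1@t=10}
      N16 x:[19/3,40/3] y:[7,19/2] z:[20/3,9] -> hit [7,9], descend [7, 18]
        N7 x:[34/3,40/3] y:[7,19/2] z:[7,9] -> miss, prune
        N18 x:[19/3,25/3] y:[8,9] z:[20/3,7] -> miss, prune
    N20 x:[50/3,58/3] y:[29/2,19] z:[11/3,28/3] -> miss, prune

Summary -> nodes [0, 8, 10, 6, 9, 3, 15, 16, 7, 18, 20]; box-tests=11; leaf-entries=1; first=P1

== RESULT ==
1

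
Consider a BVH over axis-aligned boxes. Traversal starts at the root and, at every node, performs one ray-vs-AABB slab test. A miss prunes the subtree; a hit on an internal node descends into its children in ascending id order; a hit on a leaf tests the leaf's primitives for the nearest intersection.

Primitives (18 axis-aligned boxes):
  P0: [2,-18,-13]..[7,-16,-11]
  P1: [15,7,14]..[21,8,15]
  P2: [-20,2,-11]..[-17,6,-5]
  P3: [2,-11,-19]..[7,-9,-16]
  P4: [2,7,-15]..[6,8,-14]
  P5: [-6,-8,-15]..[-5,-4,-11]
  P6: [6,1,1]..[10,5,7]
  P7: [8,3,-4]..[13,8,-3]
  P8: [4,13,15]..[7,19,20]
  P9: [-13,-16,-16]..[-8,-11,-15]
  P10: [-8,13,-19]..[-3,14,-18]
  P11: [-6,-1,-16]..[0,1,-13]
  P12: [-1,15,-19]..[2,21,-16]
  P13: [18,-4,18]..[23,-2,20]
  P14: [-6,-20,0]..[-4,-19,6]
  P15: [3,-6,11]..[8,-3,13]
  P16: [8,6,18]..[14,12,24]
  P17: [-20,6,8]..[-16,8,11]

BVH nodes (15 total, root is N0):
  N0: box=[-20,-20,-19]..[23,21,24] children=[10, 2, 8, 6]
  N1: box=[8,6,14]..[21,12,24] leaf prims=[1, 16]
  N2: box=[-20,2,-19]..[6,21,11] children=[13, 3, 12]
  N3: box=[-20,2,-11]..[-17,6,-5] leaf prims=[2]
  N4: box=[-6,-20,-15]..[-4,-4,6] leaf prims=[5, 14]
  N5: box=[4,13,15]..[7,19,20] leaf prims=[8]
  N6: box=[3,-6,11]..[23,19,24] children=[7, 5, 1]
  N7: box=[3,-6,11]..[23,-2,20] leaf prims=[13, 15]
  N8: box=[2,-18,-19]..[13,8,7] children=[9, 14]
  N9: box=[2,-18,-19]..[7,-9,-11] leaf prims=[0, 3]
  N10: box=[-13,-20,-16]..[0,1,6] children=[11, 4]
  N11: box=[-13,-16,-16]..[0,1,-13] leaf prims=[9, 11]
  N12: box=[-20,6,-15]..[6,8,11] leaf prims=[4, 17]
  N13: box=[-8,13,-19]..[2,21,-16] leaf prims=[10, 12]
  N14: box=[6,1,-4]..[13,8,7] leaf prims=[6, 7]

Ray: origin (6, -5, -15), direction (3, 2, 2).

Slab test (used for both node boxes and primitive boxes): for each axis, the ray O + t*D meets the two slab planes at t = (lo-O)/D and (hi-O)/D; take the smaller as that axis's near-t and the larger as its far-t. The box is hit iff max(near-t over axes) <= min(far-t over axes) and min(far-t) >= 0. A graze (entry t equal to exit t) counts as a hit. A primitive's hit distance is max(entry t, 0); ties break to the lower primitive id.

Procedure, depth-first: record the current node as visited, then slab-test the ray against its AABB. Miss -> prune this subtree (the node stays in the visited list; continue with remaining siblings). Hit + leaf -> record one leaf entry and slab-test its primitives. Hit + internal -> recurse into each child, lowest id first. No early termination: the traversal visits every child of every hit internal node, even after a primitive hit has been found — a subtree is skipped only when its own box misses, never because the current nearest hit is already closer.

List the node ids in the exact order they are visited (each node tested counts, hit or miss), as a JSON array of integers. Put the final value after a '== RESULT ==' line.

Walk:
N0 x:[-26/3,17/3] y:[-15/2,13] z:[-2,39/2] -> hit [-2,17/3], descend [2, 6, 8, 10]
  N2 x:[-26/3,0] y:[7/2,13] z:[-2,13] -> miss, prune
  N6 x:[-1,17/3] y:[-1/2,12] z:[13,39/2] -> miss, prune
  N8 x:[-4/3,7/3] y:[-13/2,13/2] z:[-2,11] -> hit [-4/3,7/3], descend [9, 14]
    N9 x:[-4/3,1/3] y:[-13/2,-2] z:[-2,2] -> miss, prune
    N14 x:[0,7/3] y:[3,13/2] z:[11/2,11] -> miss, prune
  N10 x:[-19/3,-2] y:[-15/2,3] z:[-1/2,21/2] -> miss, prune

Summary -> nodes [0, 2, 6, 8, 9, 14, 10]; box-tests=7; leaf-entries=0; first=miss

== RESULT ==
[0, 2, 6, 8, 9, 14, 10]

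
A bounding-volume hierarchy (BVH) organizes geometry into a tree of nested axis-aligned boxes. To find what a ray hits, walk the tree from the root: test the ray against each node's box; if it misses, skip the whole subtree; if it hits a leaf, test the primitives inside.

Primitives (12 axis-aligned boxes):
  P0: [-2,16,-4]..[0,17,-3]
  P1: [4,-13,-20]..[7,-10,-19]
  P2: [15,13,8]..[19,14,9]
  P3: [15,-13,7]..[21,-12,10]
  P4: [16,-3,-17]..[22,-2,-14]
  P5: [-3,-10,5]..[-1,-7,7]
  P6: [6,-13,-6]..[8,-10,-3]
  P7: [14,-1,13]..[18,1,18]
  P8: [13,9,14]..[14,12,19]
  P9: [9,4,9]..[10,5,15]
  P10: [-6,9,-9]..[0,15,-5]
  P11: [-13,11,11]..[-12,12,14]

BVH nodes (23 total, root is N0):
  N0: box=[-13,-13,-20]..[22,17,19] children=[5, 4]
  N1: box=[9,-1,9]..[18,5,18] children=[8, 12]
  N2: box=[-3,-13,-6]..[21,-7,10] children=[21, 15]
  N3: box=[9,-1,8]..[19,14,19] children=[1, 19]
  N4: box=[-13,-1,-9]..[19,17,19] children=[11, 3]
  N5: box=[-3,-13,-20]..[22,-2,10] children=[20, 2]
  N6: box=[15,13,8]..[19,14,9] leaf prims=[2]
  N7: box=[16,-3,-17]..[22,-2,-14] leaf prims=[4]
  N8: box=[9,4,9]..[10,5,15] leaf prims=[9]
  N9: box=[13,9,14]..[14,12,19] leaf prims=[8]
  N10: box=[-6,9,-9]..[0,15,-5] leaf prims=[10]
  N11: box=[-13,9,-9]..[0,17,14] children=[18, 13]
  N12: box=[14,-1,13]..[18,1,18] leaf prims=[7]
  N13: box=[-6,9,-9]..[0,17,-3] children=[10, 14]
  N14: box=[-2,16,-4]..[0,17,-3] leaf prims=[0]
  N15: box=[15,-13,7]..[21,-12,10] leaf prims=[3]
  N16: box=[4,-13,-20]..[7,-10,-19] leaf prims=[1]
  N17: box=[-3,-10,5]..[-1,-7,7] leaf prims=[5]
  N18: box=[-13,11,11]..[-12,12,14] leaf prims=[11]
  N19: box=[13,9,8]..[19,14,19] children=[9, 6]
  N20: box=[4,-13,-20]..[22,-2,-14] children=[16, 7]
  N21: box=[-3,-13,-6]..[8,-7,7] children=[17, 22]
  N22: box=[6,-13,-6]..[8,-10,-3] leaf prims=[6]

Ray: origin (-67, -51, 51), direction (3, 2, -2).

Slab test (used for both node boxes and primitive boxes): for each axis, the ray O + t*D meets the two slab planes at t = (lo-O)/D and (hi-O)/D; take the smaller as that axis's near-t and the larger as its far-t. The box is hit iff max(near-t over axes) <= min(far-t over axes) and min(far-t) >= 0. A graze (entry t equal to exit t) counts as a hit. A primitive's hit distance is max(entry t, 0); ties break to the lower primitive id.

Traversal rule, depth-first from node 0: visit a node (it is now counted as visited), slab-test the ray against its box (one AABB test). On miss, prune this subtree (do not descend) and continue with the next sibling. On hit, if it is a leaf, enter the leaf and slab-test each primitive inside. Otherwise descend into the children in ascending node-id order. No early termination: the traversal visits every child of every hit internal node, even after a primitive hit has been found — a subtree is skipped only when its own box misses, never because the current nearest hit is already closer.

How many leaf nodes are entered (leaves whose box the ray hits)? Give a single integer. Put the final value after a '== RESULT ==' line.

Trace the traversal:
N0 x:[18,89/3] y:[19,34] z:[16,71/2] -> hit [19,89/3], descend [4, 5]
  N4 x:[18,86/3] y:[25,34] z:[16,30] -> hit [25,86/3], descend [3, 11]
    N3 x:[76/3,86/3] y:[25,65/2] z:[16,43/2] -> miss, prune
    N11 x:[18,67/3] y:[30,34] z:[37/2,30] -> miss, prune
  N5 x:[64/3,89/3] y:[19,49/2] z:[41/2,71/2] -> hit [64/3,49/2], descend [2, 20]
    N2 x:[64/3,88/3] y:[19,22] z:[41/2,57/2] -> hit [64/3,22], descend [15, 21]
      N15 x:[82/3,88/3] y:[19,39/2] z:[41/2,22] -> miss, prune
      N21 x:[64/3,25] y:[19,22] z:[22,57/2] -> hit [22,22], descend [17, 22]
        N17 x:[64/3,22] y:[41/2,22] z:[22,23] -> hit [22,22] leaf, test {P5@t=22}
        N22 x:[73/3,25] y:[19,41/2] z:[27,57/2] -> miss, prune
    N20 x:[71/3,89/3] y:[19,49/2] z:[65/2,71/2] -> miss, prune

Summary -> nodes [0, 4, 3, 11, 5, 2, 15, 21, 17, 22, 20]; box-tests=11; leaf-entries=1; first=P5

== RESULT ==
1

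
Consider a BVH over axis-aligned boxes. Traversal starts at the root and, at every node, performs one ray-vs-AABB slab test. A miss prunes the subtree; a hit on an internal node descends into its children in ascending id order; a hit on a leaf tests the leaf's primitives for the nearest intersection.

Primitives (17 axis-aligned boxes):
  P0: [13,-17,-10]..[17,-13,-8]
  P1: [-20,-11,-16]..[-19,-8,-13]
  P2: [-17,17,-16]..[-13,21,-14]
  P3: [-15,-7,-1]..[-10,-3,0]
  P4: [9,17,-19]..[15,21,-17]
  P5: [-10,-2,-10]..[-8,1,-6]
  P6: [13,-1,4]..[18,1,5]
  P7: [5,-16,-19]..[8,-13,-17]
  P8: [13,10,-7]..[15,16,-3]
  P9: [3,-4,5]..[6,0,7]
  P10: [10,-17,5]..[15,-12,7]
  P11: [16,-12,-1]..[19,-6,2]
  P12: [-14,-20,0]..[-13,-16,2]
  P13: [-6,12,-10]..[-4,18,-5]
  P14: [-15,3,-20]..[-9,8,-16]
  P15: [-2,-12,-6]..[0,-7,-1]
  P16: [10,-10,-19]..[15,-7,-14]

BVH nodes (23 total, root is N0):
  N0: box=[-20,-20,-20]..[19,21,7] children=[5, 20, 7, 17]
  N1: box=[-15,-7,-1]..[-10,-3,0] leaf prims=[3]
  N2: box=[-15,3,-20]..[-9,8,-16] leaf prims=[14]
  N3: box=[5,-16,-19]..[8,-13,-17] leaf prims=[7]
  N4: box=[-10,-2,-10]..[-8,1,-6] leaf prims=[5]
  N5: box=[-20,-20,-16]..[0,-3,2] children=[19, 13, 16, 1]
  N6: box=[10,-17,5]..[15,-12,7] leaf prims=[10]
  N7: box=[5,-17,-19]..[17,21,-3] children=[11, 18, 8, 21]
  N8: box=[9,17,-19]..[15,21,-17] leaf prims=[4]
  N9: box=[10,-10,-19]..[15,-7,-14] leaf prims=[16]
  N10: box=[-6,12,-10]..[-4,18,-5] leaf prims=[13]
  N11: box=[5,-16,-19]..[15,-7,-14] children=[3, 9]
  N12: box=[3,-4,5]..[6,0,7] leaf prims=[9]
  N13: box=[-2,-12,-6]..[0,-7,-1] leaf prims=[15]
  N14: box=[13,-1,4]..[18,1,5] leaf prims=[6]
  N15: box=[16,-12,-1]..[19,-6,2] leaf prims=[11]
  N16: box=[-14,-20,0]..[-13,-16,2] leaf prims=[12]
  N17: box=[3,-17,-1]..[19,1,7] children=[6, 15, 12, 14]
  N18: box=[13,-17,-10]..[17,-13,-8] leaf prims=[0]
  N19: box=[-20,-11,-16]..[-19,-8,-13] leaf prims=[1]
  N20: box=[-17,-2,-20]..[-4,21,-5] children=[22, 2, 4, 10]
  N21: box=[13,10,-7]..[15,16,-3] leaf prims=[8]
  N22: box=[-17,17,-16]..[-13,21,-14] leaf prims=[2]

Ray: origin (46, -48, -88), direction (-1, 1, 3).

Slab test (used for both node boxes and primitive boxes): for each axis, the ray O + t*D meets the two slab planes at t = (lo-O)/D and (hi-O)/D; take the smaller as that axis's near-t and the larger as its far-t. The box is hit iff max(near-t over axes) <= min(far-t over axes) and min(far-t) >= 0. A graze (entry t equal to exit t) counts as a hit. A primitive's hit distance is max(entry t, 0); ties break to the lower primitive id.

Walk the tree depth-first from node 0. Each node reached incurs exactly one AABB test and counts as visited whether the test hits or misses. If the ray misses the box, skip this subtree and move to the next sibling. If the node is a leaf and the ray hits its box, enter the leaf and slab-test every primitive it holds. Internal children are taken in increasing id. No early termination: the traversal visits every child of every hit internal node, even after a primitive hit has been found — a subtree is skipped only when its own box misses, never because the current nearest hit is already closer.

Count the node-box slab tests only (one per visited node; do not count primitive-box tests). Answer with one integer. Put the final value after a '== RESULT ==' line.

Walk:
N0 x:[27,66] y:[28,69] z:[68/3,95/3] -> hit [28,95/3], descend [5, 7, 17, 20]
  N5 x:[46,66] y:[28,45] z:[24,30] -> miss, prune
  N7 x:[29,41] y:[31,69] z:[23,85/3] -> miss, prune
  N17 x:[27,43] y:[31,49] z:[29,95/3] -> hit [31,95/3], descend [6, 12, 14, 15]
    N6 x:[31,36] y:[31,36] z:[31,95/3] -> hit [31,95/3] leaf, test {P10@t=31}
    N12 x:[40,43] y:[44,48] z:[31,95/3] -> miss, prune
    N14 x:[28,33] y:[47,49] z:[92/3,31] -> miss, prune
    N15 x:[27,30] y:[36,42] z:[29,30] -> miss, prune
  N20 x:[50,63] y:[46,69] z:[68/3,83/3] -> miss, prune

9 AABB tests over nodes [0, 5, 7, 17, 6, 12, 14, 15, 20]; 1 leaf entered; closest P10.

== RESULT ==
9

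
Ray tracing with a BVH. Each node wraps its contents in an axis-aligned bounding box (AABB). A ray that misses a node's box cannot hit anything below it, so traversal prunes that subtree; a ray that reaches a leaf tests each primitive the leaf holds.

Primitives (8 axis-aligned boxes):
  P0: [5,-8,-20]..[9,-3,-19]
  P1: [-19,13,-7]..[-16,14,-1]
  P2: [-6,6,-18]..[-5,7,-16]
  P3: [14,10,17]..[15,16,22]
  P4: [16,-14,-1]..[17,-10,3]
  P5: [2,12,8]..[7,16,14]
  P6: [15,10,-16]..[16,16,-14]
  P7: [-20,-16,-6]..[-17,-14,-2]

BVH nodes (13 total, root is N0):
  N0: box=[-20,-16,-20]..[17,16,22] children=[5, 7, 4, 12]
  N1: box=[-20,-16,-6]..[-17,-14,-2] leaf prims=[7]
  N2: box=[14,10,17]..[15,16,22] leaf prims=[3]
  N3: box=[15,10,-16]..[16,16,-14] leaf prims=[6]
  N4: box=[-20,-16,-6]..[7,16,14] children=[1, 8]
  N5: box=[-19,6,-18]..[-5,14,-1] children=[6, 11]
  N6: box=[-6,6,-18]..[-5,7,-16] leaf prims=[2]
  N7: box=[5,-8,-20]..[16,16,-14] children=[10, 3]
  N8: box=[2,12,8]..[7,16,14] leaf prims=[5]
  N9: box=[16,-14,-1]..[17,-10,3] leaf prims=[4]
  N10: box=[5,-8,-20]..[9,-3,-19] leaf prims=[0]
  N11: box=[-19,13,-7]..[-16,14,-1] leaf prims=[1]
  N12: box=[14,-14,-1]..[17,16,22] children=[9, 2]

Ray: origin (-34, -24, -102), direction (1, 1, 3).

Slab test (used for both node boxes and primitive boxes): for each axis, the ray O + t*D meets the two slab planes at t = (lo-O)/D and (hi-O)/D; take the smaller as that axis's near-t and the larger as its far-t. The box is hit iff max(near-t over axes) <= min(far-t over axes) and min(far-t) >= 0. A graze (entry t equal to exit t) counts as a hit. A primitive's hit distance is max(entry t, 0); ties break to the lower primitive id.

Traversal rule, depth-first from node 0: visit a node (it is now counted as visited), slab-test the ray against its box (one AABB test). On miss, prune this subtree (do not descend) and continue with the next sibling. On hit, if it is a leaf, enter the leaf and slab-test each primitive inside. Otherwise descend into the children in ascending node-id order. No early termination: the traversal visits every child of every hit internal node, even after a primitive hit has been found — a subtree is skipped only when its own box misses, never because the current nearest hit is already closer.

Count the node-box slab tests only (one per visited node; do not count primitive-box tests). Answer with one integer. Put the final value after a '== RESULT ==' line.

Trace the traversal:
N0 x:[14,51] y:[8,40] z:[82/3,124/3] -> hit [82/3,40], descend [4, 5, 7, 12]
  N4 x:[14,41] y:[8,40] z:[32,116/3] -> hit [32,116/3], descend [1, 8]
    N1 x:[14,17] y:[8,10] z:[32,100/3] -> miss, prune
    N8 x:[36,41] y:[36,40] z:[110/3,116/3] -> hit [110/3,116/3] leaf, test {P5@t=110/3}
  N5 x:[15,29] y:[30,38] z:[28,101/3] -> miss, prune
  N7 x:[39,50] y:[16,40] z:[82/3,88/3] -> miss, prune
  N12 x:[48,51] y:[10,40] z:[101/3,124/3] -> miss, prune

order=[0, 4, 1, 8, 5, 7, 12]  |boxes|=7  |leaves|=1  hit=P5

== RESULT ==
7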